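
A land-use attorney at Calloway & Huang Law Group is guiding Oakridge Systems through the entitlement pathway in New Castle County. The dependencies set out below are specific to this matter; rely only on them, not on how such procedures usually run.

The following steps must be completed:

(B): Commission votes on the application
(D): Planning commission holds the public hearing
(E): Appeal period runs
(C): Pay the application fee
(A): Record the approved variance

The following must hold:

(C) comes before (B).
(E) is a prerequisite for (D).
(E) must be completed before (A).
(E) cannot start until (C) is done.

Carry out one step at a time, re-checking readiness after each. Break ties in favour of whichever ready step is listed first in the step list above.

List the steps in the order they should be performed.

(C), (B), (E), (D), (A)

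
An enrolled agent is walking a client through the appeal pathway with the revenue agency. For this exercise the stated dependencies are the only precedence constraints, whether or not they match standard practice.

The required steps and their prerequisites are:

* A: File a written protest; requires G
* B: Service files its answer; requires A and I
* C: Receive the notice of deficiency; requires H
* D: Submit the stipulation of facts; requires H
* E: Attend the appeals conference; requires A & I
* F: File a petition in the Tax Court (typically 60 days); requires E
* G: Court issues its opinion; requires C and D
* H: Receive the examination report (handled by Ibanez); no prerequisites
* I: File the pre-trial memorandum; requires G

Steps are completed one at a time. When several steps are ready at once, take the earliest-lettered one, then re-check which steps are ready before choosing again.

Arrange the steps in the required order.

H C D G A I B E F

H has no prerequisites → H first.
C and D are both available; C has the earlier label → C.
D is the only step now ready → D.
Next only G has its prerequisites met → G.
Now A and I have their prerequisites met. A has the earlier label, so A next.
I needed G, now all done → I.
Ready: B and E. B has the earlier label → B.
That leaves E as the only ready step → E.
F needed E, now all done → F.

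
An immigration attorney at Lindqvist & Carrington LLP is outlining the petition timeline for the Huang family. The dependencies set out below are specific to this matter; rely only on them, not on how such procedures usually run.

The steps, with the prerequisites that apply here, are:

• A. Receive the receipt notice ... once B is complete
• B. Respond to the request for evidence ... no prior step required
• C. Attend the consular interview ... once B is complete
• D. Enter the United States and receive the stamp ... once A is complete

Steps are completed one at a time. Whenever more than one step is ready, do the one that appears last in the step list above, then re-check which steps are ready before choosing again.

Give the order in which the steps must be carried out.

B has no prerequisites → B first.
C and A are both available; C is listed later → C.
A needed B, now all done → A.
Next only D has its prerequisites met → D.

B C A D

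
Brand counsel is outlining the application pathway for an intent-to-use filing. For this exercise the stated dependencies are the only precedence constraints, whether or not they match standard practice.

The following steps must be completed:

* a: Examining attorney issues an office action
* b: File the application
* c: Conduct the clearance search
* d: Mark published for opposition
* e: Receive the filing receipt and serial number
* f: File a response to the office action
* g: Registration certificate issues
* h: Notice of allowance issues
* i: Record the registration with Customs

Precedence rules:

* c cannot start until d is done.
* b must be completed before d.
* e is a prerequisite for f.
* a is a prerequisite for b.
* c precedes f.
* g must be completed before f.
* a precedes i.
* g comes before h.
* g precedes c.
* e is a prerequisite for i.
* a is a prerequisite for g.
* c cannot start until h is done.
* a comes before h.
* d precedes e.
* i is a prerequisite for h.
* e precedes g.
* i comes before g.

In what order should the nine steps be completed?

a, b, d, e, i, g, h, c, f

a is the only step with nothing outstanding, so it goes first.
b needed a, now all done → b.
That leaves d as the only ready step → d.
That leaves e as the only ready step → e.
i is the only step now ready → i.
That leaves g as the only ready step → g.
h needed a, g and i, now all done → h.
c is the only step now ready → c.
f is the only step now ready → f.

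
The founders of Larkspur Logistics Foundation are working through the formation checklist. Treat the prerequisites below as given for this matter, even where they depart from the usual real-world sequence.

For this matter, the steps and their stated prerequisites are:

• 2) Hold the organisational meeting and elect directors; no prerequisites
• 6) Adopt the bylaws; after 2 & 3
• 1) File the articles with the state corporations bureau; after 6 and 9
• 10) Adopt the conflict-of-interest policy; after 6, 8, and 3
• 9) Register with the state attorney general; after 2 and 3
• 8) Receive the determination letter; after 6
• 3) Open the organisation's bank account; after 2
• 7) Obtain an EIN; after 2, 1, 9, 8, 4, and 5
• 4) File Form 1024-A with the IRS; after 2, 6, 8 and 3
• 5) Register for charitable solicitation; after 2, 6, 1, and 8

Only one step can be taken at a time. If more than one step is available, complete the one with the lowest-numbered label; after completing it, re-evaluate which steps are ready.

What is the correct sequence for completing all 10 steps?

2 3 6 8 4 9 1 5 7 10

2 has no prerequisites → 2 first.
Next only 3 has its prerequisites met → 3.
Now 6 and 9 have their prerequisites met. 6 has the earlier label, so 6 next.
8 now also ready, so the ready set is {8, 9}; 8 has the earlier label → 8.
4 and 10 now also ready, so the ready set is {4, 9, 10}; 4 has the earlier label → 4.
Ready: 9 and 10. 9 has the earlier label → 9.
Ready: 1 and 10. 1 has the earlier label → 1.
5 now also ready, so the ready set is {5, 10}; 5 has the earlier label → 5.
7 now also ready, so the ready set is {7, 10}; 7 has the earlier label → 7.
That leaves 10 as the only ready step → 10.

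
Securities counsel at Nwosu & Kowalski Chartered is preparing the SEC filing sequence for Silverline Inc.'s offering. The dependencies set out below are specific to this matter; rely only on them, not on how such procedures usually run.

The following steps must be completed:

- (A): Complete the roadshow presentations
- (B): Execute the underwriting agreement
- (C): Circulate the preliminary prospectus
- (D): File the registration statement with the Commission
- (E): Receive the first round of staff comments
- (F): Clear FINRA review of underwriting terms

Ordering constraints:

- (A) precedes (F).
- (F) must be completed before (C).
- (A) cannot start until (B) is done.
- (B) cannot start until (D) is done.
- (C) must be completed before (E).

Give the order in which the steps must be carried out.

(D) → (B) → (A) → (F) → (C) → (E)

Only (D) has no prerequisites, so it is first.
That leaves (B) as the only ready step → (B).
(A) needed (B), now all done → (A).
(F) needed (A), now all done → (F).
That leaves (C) as the only ready step → (C).
(E) needed (C), now all done → (E).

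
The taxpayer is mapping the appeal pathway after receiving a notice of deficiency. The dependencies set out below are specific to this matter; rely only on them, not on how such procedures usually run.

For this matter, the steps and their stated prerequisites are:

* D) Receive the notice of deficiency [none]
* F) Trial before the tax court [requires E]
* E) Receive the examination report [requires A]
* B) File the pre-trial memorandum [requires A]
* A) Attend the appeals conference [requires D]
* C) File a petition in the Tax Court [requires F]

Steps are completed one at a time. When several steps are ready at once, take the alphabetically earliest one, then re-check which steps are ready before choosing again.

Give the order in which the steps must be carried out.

D is the only step with nothing outstanding, so it goes first.
Next only A has its prerequisites met → A.
Now B and E have their prerequisites met. B has the earlier label, so B next.
E needed A, now all done → E.
F is the only step now ready → F.
Next only C has its prerequisites met → C.

D A B E F C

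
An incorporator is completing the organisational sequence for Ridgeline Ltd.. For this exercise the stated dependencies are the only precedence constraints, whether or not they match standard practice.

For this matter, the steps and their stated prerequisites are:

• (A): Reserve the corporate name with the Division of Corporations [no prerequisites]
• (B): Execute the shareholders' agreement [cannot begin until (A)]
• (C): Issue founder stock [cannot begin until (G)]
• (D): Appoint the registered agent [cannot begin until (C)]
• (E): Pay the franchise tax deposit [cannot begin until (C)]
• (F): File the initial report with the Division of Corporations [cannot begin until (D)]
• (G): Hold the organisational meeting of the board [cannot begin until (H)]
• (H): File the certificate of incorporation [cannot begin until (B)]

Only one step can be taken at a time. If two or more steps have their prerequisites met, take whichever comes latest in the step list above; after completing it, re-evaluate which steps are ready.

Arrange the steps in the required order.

(A) → (B) → (H) → (G) → (C) → (E) → (D) → (F)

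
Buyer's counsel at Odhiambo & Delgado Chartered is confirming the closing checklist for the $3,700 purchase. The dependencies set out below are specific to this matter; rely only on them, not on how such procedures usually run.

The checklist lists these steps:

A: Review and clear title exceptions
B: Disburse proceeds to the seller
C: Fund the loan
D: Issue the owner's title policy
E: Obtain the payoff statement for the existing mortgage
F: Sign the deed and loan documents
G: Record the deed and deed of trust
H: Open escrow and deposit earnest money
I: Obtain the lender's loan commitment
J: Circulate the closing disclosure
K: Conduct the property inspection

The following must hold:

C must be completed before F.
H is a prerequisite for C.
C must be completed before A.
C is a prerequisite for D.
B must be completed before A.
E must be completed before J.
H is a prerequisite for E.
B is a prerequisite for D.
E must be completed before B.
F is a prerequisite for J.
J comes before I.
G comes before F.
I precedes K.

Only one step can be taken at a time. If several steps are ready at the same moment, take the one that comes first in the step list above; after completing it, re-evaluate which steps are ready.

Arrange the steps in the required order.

G → H → C → E → B → A → D → F → J → I → K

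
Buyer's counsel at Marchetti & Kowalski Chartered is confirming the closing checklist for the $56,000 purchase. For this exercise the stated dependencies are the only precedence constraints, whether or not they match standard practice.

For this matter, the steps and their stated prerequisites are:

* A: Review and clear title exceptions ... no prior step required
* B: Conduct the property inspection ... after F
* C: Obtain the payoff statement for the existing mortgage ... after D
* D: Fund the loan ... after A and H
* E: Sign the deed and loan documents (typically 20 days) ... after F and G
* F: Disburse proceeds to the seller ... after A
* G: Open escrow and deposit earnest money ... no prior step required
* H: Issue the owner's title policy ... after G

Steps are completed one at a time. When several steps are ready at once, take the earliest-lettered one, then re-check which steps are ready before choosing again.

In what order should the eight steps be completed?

A, F, B, G, E, H, D, C

A and G have no prerequisites; A has the earlier label, so A is first.
Ready: F and G. F has the earlier label → F.
B now also ready, so the ready set is {B, G}; B has the earlier label → B.
That leaves G as the only ready step → G.
Ready: E and H. E has the earlier label → E.
That leaves H as the only ready step → H.
D needed A and H, now all done → D.
C needed D, now all done → C.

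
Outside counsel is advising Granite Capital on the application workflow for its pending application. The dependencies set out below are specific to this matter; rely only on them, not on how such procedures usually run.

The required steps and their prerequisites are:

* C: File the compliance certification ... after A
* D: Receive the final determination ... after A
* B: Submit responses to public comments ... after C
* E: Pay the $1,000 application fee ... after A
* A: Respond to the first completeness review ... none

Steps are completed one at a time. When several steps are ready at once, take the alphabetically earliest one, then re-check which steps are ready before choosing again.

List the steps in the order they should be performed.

Only A has no prerequisites, so it is first.
C, D and E are all available; C has the earlier label → C.
B now also ready, so the ready set is {B, D, E}; B has the earlier label → B.
D and E are both available; D has the earlier label → D.
E is the only step now ready → E.

A → C → B → D → E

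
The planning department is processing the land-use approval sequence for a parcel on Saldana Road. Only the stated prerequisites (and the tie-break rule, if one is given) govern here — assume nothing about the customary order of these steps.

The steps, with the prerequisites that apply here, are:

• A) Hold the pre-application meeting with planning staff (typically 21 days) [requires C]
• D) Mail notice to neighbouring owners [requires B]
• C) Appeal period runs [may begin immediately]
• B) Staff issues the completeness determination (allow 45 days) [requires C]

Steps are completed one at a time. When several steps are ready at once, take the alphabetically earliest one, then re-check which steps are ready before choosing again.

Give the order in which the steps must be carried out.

Only C has no prerequisites, so it is first.
Now A and B have their prerequisites met. A has the earlier label, so A next.
That leaves B as the only ready step → B.
Next only D has its prerequisites met → D.

C, A, B, D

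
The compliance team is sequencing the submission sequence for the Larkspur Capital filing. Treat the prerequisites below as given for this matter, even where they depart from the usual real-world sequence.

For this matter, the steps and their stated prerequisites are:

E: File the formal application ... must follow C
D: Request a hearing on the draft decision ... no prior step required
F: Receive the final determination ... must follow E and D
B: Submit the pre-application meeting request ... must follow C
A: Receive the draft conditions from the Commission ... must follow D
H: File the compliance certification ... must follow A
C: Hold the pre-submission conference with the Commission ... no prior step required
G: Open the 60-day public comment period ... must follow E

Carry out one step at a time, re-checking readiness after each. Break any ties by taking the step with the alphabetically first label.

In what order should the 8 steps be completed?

C and D have no prerequisites; C has the earlier label, so C is first.
Now B, D and E have their prerequisites met. B has the earlier label, so B next.
D and E are both available; D has the earlier label → D.
A now also ready, so the ready set is {A, E}; A has the earlier label → A.
Ready: E and H. E has the earlier label → E.
Ready: F, G and H. F has the earlier label → F.
Now G and H have their prerequisites met. G has the earlier label, so G next.
H needed A, now all done → H.

C, B, D, A, E, F, G, H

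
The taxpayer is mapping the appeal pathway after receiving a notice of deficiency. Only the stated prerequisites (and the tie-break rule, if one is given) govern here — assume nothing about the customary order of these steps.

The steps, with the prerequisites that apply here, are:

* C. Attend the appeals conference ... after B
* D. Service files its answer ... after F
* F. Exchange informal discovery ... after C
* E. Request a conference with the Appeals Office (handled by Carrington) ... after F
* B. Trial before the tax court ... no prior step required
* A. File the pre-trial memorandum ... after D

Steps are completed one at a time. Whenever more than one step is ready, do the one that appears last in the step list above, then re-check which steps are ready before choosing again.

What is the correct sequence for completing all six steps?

B is the only step with nothing outstanding, so it goes first.
That leaves C as the only ready step → C.
That leaves F as the only ready step → F.
E and D are both available; E is listed later → E.
D needed F, now all done → D.
A needed D, now all done → A.

B, C, F, E, D, A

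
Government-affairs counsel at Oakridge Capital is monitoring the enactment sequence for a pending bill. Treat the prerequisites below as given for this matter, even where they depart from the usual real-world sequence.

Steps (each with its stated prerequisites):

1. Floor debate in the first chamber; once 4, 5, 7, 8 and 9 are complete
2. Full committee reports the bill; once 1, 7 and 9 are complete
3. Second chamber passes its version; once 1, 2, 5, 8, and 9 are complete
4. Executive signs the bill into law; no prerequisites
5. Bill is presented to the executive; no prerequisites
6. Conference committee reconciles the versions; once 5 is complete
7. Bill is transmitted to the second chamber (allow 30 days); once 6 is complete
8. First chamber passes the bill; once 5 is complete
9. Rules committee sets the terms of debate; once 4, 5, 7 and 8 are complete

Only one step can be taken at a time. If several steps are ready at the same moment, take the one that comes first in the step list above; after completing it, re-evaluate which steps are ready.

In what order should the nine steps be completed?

Nothing is required for 4 and 5. 4 is listed earlier → 4 first.
5 is the only step now ready → 5.
Now 6 and 8 have their prerequisites met. 6 is listed earlier, so 6 next.
Now 7 and 8 have their prerequisites met. 7 is listed earlier, so 7 next.
That leaves 8 as the only ready step → 8.
That leaves 9 as the only ready step → 9.
1 needed 4, 5, 7, 8 and 9, now all done → 1.
2 needed 1, 7 and 9, now all done → 2.
That leaves 3 as the only ready step → 3.

4, 5, 6, 7, 8, 9, 1, 2, 3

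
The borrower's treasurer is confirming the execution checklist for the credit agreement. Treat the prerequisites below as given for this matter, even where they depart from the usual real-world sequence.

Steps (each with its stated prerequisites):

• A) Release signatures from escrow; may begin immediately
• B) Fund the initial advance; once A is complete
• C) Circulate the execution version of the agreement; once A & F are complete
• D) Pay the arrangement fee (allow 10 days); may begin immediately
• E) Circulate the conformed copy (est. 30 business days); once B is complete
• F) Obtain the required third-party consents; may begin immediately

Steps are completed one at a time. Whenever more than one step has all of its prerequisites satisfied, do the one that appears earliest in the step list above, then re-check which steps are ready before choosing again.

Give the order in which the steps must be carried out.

Nothing is required for A, D and F. A is listed earlier → A first.
Ready: B, D and F. B is listed earlier → B.
D, E and F are all available; D is listed earlier → D.
Ready: E and F. E is listed earlier → E.
F is the only step now ready → F.
C needed A and F, now all done → C.

A → B → D → E → F → C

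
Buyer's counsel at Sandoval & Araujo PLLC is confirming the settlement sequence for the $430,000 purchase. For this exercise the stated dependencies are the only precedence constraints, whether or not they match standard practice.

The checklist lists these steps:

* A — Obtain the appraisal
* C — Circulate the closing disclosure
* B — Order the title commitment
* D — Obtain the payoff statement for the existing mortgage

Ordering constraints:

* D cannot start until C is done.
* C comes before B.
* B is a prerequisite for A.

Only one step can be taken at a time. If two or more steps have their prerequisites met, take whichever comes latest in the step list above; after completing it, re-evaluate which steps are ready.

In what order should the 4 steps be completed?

C → D → B → A

Only C has no prerequisites, so it is first.
Now D and B have their prerequisites met. D is listed later, so D next.
That leaves B as the only ready step → B.
A is the only step now ready → A.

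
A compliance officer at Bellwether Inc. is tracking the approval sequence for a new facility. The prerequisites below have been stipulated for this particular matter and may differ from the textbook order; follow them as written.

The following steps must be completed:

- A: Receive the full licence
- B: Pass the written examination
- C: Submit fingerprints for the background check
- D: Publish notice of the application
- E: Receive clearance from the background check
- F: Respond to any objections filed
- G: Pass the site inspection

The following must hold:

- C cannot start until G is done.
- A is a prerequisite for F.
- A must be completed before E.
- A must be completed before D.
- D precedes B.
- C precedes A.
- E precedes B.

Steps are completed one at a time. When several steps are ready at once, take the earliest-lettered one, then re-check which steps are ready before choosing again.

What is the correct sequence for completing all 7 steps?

G → C → A → D → E → B → F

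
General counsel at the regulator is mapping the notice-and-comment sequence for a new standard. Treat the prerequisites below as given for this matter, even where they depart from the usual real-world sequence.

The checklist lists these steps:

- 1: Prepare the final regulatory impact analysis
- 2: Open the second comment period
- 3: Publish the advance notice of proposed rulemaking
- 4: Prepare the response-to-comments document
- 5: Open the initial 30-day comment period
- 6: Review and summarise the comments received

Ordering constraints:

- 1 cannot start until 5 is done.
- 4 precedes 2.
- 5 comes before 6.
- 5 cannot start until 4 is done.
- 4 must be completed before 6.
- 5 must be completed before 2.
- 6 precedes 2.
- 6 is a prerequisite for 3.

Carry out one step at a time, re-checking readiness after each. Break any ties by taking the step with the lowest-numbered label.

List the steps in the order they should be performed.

4 is the only step with nothing outstanding, so it goes first.
5 needed 4, now all done → 5.
Ready: 1 and 6. 1 has the earlier label → 1.
Next only 6 has its prerequisites met → 6.
Ready: 2 and 3. 2 has the earlier label → 2.
Next only 3 has its prerequisites met → 3.

4 → 5 → 1 → 6 → 2 → 3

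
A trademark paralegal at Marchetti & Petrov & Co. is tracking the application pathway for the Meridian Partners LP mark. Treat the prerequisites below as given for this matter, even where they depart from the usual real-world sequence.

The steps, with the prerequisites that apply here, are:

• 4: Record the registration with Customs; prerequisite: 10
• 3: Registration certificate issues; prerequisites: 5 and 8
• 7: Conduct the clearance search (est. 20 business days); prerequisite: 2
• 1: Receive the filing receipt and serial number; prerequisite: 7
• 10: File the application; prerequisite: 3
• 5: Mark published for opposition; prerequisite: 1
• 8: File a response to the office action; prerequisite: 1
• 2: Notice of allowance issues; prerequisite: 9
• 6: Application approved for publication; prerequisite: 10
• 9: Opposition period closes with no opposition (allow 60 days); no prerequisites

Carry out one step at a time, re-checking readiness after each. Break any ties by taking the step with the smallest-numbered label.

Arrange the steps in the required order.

9 2 7 1 5 8 3 10 4 6

9 has no prerequisites → 9 first.
That leaves 2 as the only ready step → 2.
7 needed 2, now all done → 7.
1 needed 7, now all done → 1.
Ready: 5 and 8. 5 has the earlier label → 5.
8 needed 1, now all done → 8.
That leaves 3 as the only ready step → 3.
10 needed 3, now all done → 10.
Ready: 4 and 6. 4 has the earlier label → 4.
6 needed 10, now all done → 6.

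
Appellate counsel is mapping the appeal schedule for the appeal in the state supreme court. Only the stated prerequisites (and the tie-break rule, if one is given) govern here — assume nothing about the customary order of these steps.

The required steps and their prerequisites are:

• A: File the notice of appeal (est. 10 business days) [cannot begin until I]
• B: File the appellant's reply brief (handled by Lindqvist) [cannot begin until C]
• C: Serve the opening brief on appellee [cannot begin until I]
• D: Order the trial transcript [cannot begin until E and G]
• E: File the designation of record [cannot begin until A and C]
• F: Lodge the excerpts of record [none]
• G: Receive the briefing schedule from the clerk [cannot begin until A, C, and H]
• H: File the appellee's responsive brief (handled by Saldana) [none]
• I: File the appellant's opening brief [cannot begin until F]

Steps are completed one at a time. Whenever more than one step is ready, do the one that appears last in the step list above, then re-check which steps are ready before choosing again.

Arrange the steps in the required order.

Nothing is required for H and F. H is listed later → H first.
That leaves F as the only ready step → F.
I is the only step now ready → I.
Ready: C and A. C is listed later → C.
B now also ready, so the ready set is {B, A}; B is listed later → B.
That leaves A as the only ready step → A.
Now G and E have their prerequisites met. G is listed later, so G next.
That leaves E as the only ready step → E.
That leaves D as the only ready step → D.

H F I C B A G E D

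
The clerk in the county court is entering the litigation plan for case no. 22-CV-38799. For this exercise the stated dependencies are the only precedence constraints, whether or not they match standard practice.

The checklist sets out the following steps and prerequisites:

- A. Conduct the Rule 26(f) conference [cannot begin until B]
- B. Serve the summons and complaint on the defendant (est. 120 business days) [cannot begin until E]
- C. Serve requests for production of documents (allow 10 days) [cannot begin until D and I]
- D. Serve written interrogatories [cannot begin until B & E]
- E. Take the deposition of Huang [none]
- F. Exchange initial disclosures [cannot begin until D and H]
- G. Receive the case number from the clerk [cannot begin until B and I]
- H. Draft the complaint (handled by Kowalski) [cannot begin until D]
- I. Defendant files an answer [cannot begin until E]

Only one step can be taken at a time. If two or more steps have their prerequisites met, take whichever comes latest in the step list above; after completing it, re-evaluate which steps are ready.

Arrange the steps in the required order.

Only E has no prerequisites, so it is first.
Now I and B have their prerequisites met. I is listed later, so I next.
B needed E, now all done → B.
G, D and A are all available; G is listed later → G.
D and A are both available; D is listed later → D.
Ready: H, C and A. H is listed later → H.
Ready: F, C and A. F is listed later → F.
Now C and A have their prerequisites met. C is listed later, so C next.
A needed B, now all done → A.

E → I → B → G → D → H → F → C → A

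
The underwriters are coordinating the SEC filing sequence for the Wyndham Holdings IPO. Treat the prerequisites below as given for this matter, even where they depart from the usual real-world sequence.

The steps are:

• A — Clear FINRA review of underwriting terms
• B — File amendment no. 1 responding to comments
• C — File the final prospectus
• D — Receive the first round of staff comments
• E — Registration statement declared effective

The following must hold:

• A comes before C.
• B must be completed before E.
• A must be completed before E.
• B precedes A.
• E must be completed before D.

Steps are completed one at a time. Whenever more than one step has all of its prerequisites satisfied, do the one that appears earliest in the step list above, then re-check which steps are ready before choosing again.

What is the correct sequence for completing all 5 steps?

B, A, C, E, D

B is the only step with nothing outstanding, so it goes first.
Next only A has its prerequisites met → A.
C and E are both available; C is listed earlier → C.
E needed A and B, now all done → E.
Next only D has its prerequisites met → D.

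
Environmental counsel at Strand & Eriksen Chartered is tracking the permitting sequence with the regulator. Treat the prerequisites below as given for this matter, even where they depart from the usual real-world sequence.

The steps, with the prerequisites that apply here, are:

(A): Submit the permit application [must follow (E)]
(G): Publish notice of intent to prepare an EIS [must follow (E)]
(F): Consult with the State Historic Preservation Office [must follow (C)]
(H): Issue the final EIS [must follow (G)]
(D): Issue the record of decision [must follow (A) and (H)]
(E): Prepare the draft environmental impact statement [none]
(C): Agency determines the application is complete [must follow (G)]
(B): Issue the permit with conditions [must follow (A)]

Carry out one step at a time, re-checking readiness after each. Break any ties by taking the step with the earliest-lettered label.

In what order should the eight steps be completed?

(E) → (A) → (B) → (G) → (C) → (F) → (H) → (D)

Only (E) has no prerequisites, so it is first.
Ready: (A) and (G). (A) has the earlier label → (A).
(B) now also ready, so the ready set is {(B), (G)}; (B) has the earlier label → (B).
(G) needed (E), now all done → (G).
(C) and (H) are both available; (C) has the earlier label → (C).
(F) now also ready, so the ready set is {(F), (H)}; (F) has the earlier label → (F).
(H) is the only step now ready → (H).
Next only (D) has its prerequisites met → (D).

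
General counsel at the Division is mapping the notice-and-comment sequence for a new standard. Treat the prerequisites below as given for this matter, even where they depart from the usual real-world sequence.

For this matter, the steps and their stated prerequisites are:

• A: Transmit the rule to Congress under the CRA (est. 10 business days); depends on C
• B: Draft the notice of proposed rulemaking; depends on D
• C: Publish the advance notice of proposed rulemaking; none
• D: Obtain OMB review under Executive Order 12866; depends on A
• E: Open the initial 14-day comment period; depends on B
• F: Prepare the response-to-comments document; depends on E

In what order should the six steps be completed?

Only C has no prerequisites, so it is first.
That leaves A as the only ready step → A.
Next only D has its prerequisites met → D.
B is the only step now ready → B.
E is the only step now ready → E.
F needed E, now all done → F.

C, A, D, B, E, F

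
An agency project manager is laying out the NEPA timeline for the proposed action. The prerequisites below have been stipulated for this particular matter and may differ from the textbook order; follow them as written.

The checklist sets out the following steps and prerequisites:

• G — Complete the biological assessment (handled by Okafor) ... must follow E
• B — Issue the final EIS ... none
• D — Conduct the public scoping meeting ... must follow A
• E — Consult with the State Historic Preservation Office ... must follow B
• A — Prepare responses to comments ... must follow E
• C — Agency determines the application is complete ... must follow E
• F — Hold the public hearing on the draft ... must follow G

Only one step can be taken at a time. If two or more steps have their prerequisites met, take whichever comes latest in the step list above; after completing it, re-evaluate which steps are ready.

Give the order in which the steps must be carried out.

Only B has no prerequisites, so it is first.
Next only E has its prerequisites met → E.
Now C, A and G have their prerequisites met. C is listed later, so C next.
Now A and G have their prerequisites met. A is listed later, so A next.
Now D and G have their prerequisites met. D is listed later, so D next.
G needed E, now all done → G.
F needed G, now all done → F.

B, E, C, A, D, G, F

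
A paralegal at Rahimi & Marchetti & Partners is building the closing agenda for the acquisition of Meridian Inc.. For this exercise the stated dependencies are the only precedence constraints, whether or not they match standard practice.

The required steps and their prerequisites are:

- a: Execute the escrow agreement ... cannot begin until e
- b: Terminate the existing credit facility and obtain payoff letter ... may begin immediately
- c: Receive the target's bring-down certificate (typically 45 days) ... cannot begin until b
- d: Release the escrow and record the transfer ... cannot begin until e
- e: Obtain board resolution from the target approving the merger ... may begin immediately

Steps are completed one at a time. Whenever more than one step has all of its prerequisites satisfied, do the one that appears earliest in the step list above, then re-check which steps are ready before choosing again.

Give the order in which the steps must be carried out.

Nothing is required for b and e. b is listed earlier → b first.
c and e are both available; c is listed earlier → c.
That leaves e as the only ready step → e.
Now a and d have their prerequisites met. a is listed earlier, so a next.
Next only d has its prerequisites met → d.

b, c, e, a, d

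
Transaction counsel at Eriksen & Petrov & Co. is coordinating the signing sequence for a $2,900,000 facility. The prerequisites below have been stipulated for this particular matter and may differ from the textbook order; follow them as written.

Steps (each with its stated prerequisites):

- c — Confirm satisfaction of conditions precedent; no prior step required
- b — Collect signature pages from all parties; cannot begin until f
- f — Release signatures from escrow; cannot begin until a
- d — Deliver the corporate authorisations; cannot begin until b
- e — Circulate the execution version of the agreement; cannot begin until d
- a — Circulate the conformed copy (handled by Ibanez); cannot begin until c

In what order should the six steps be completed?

Only c has no prerequisites, so it is first.
a is the only step now ready → a.
f is the only step now ready → f.
b needed f, now all done → b.
That leaves d as the only ready step → d.
Next only e has its prerequisites met → e.

c a f b d e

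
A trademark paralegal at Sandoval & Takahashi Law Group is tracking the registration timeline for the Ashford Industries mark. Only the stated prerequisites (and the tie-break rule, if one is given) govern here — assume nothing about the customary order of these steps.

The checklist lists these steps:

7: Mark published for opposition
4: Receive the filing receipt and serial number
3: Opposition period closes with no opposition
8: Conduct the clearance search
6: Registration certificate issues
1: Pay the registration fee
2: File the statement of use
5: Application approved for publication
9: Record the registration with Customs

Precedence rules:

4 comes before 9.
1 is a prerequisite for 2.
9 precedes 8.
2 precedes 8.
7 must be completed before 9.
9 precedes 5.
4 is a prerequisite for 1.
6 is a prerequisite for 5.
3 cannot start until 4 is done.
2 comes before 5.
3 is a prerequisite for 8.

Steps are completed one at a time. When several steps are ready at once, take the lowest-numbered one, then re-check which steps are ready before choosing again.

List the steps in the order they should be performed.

4 → 1 → 2 → 3 → 6 → 7 → 9 → 5 → 8

4, 6 and 7 have no prerequisites; 4 has the earlier label, so 4 is first.
1 and 3 now also ready, so the ready set is {1, 3, 6, 7}; 1 has the earlier label → 1.
2 now also ready, so the ready set is {2, 3, 6, 7}; 2 has the earlier label → 2.
3, 6 and 7 are all available; 3 has the earlier label → 3.
Ready: 6 and 7. 6 has the earlier label → 6.
Next only 7 has its prerequisites met → 7.
9 needed 4 and 7, now all done → 9.
Ready: 5 and 8. 5 has the earlier label → 5.
8 needed 2, 3 and 9, now all done → 8.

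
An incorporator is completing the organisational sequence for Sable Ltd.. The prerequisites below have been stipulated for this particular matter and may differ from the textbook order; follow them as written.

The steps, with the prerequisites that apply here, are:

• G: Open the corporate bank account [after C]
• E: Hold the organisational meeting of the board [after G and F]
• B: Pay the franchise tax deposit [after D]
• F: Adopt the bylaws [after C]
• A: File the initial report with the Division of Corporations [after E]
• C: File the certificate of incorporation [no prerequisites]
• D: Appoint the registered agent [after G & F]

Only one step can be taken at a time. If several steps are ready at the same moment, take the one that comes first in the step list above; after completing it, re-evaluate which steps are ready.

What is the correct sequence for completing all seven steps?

C has no prerequisites → C first.
Ready: G and F. G is listed earlier → G.
F needed C, now all done → F.
Ready: E and D. E is listed earlier → E.
A now also ready, so the ready set is {A, D}; A is listed earlier → A.
D needed G and F, now all done → D.
That leaves B as the only ready step → B.

C G F E A D B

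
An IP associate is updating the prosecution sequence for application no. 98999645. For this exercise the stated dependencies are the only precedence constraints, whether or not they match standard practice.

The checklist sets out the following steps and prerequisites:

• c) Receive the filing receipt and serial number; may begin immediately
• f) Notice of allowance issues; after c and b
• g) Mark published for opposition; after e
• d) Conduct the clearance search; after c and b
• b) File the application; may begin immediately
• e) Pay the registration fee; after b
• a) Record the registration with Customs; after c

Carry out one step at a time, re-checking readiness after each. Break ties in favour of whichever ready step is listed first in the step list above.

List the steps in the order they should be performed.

c b f d e g a

Nothing is required for c and b. c is listed earlier → c first.
a now also ready, so the ready set is {b, a}; b is listed earlier → b.
Now f, d, e and a have their prerequisites met. f is listed earlier, so f next.
Ready: d, e and a. d is listed earlier → d.
Ready: e and a. e is listed earlier → e.
Ready: g and a. g is listed earlier → g.
Next only a has its prerequisites met → a.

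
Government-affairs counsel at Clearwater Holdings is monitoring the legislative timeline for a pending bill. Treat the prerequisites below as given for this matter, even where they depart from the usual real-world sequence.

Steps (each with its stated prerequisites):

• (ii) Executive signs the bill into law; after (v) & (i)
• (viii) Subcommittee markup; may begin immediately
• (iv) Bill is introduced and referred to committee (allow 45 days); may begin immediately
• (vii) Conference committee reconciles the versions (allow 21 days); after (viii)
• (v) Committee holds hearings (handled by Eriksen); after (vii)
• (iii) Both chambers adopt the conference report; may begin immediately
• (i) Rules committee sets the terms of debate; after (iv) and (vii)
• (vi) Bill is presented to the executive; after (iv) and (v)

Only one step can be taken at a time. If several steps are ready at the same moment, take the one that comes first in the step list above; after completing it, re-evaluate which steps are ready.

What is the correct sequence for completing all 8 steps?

Nothing is required for (viii), (iv) and (iii). (viii) is listed earlier → (viii) first.
(vii) now also ready, so the ready set is {(iv), (vii), (iii)}; (iv) is listed earlier → (iv).
Now (vii) and (iii) have their prerequisites met. (vii) is listed earlier, so (vii) next.
(v) and (i) now also ready, so the ready set is {(v), (iii), (i)}; (v) is listed earlier → (v).
(vi) now also ready, so the ready set is {(iii), (i), (vi)}; (iii) is listed earlier → (iii).
Ready: (i) and (vi). (i) is listed earlier → (i).
(ii) and (vi) are both available; (ii) is listed earlier → (ii).
That leaves (vi) as the only ready step → (vi).

(viii) (iv) (vii) (v) (iii) (i) (ii) (vi)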